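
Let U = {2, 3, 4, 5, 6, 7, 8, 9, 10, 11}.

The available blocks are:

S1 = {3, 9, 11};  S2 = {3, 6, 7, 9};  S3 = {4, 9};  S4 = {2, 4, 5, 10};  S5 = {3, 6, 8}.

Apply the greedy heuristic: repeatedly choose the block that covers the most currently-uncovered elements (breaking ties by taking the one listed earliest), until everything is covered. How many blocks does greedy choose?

Greedy: pick S2 (covers 4 new) → pick S4 (covers 4 new) → pick S1 (covers 1 new) → pick S5 (covers 1 new). Total picks: 4.

4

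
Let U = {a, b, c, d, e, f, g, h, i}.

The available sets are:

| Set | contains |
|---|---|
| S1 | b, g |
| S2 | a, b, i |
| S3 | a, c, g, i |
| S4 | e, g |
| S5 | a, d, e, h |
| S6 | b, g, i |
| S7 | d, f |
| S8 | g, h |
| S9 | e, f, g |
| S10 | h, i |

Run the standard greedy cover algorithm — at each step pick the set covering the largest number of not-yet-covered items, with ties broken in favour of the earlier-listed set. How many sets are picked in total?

4

Greedy: pick S3 (covers 4 new) → pick S5 (covers 3 new) → pick S1 (covers 1 new) → pick S7 (covers 1 new). Total picks: 4.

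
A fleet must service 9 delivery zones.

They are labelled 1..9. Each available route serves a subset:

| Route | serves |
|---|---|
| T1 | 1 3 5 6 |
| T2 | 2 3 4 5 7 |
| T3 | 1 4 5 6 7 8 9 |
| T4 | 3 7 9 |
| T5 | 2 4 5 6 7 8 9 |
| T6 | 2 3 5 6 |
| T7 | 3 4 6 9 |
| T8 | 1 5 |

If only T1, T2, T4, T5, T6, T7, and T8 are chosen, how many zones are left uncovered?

Union of T1, T2, T4, T5, T6, T7, T8 = {1, 2, 3, 4, 5, 6, 7, 8, 9} — that's every zone, so 0 are uncovered.

0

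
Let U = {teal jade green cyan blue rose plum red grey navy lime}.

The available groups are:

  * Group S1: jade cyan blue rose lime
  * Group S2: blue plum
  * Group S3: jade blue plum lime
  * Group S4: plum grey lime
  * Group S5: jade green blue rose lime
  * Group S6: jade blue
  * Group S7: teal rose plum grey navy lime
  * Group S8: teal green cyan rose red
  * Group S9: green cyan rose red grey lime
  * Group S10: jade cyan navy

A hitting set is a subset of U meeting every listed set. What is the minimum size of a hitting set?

Take H = {jade, rose, plum}. Each listed group contains at least one of these, so H is a hitting set of size 3.
The groups S4, S6, S8 are pairwise disjoint, so any hitting set needs a separate point for each — at least 3. Hence 3 is optimal.

3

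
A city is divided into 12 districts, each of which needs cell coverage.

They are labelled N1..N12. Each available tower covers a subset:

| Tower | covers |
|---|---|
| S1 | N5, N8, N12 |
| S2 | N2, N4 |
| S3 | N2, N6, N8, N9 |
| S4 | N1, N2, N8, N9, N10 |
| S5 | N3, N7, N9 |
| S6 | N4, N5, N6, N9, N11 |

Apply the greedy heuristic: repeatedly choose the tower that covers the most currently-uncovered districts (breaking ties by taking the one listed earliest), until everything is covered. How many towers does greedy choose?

4

Greedy: pick S4 (covers 5 new) → pick S6 (covers 4 new) → pick S5 (covers 2 new) → pick S1 (covers 1 new). Total picks: 4.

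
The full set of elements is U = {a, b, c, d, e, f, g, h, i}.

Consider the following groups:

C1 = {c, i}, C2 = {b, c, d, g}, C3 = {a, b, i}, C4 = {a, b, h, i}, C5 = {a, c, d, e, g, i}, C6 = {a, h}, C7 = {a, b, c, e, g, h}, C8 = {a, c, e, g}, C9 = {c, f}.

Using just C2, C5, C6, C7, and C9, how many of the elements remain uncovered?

0

Union of C2, C5, C6, C7, C9 = {a, b, c, d, e, f, g, h, i} — that's every element, so 0 are uncovered.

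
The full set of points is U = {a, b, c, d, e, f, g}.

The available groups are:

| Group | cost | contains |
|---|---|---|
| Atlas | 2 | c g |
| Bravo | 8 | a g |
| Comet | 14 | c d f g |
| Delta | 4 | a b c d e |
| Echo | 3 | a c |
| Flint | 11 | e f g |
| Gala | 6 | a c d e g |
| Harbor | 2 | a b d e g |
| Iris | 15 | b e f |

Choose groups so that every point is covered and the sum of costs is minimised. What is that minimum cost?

Delta, Flint together cover every point (Delta ∪ Flint = {a, b, c, d, e, f, g}); total cost 4 + 11 = 15.
No covering selection has total cost below 15.

15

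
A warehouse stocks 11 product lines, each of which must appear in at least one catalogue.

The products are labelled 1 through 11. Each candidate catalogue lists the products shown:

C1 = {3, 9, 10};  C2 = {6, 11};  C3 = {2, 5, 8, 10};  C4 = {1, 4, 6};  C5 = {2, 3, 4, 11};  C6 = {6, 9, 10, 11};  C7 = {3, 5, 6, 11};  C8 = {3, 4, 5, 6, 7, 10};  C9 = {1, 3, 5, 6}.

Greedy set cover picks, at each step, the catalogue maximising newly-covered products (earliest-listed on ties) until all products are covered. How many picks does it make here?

4

Greedy: pick C8 (covers 6 new) → pick C3 (covers 2 new) → pick C6 (covers 2 new) → pick C4 (covers 1 new). Total picks: 4.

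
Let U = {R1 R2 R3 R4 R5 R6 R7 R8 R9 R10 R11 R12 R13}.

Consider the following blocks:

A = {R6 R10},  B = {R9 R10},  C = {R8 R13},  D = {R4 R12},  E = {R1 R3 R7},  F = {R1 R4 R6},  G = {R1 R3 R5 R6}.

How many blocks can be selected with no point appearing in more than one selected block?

A, C, D, E are pairwise disjoint (A={R6,R10}; C={R8,R13}; D={R4,R12}; E={R1,R3,R7}).
Every remaining block overlaps one of these, and no 5 of the listed blocks are pairwise disjoint, so 4 is the maximum.

4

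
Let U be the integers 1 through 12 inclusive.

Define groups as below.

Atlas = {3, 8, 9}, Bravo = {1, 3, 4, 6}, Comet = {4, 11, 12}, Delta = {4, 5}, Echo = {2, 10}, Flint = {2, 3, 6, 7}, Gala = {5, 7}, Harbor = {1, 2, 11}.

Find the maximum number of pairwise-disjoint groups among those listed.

Atlas, Comet, Echo, Gala are pairwise disjoint (Atlas={3,8,9}; Comet={4,11,12}; Echo={2,10}; Gala={5,7}).
Every remaining group overlaps one of these, and no 5 of the listed groups are pairwise disjoint, so 4 is the maximum.

4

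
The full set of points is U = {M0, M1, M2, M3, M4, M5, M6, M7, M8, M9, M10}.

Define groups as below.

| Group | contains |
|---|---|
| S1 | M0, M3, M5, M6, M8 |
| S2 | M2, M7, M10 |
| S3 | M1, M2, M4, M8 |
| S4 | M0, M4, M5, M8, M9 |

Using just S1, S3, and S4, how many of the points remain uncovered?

2

Union of S1, S3, S4 = {M0, M1, M2, M3, M4, M5, M6, M8, M9}.
Not covered: M7, M10 — 2 points.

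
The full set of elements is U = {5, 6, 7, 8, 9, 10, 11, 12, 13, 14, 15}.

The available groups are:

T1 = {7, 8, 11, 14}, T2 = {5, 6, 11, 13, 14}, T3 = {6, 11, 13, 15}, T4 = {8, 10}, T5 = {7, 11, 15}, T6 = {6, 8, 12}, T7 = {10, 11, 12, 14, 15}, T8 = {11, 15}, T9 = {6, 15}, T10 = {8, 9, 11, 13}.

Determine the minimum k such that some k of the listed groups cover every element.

4

T2, T5, T7, and T10 cover everything between them: the union {5, 6, 7, 8, 9, 10, 11, 12, 13, 14, 15} is all of U.
No 3 of the 10 groups cover everything (all 120 combinations miss at least one element), so 4 is optimal.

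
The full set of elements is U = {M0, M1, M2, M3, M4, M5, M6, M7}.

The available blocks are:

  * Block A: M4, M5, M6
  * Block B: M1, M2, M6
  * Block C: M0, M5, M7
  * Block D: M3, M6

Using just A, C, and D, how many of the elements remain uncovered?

Union of A, C, D = {M0, M3, M4, M5, M6, M7}.
Not covered: M1, M2 — 2 elements.

2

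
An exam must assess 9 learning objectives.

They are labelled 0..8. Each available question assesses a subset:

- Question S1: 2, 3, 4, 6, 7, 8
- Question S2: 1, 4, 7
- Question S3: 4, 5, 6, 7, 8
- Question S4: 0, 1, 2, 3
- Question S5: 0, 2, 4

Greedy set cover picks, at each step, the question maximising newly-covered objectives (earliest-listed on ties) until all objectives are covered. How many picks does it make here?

Greedy: pick S1 (covers 6 new) → pick S4 (covers 2 new) → pick S3 (covers 1 new). Total picks: 3.
(The true minimum cover uses only 2 questions, so greedy is not optimal here.)

3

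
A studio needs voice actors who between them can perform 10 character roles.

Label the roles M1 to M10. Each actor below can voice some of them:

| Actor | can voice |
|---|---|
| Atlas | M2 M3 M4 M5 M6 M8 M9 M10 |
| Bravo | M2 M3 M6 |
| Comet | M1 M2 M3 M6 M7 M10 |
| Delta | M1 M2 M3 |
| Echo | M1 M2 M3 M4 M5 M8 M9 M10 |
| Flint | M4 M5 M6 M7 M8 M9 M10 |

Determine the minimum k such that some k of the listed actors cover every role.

2

Comet and Flint together: Comet ∪ Flint = {M1, M2, M3, M4, M5, M6, M7, M8, M9, M10} — every role is covered.
No single actor has all 10 roles (the largest, Atlas, has 8), so 2 is optimal.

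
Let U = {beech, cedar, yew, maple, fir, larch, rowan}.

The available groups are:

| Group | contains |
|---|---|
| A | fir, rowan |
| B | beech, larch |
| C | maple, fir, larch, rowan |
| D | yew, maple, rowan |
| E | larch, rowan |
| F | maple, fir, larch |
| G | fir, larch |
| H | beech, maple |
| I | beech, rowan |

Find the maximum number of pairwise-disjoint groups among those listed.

A, H are pairwise disjoint (A={fir,rowan}; H={beech,maple}).
Every remaining group overlaps one of these, and no 3 of the listed groups are pairwise disjoint, so 2 is the maximum.

2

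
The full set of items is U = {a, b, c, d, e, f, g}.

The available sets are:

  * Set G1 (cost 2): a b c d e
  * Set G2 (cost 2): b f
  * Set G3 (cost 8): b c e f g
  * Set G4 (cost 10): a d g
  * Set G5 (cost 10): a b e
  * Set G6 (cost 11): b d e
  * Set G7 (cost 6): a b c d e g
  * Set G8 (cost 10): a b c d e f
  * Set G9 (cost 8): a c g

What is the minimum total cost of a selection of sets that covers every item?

G2, G7 together cover every item (G2 ∪ G7 = {a, b, c, d, e, f, g}); total cost 2 + 6 = 8.
The greedy pick G1, G2, G7 costs 10; no covering selection beats 8.

8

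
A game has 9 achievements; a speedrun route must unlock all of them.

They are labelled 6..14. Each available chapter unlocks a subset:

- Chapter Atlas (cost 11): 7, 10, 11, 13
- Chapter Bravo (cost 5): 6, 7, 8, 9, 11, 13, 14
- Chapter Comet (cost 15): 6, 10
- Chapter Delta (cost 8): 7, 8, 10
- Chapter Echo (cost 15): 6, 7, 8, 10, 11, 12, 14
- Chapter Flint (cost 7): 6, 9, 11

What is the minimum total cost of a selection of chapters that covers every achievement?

20

Bravo, Echo together cover every achievement (Bravo ∪ Echo = {6, 7, 8, 9, 10, 11, 12, 13, 14}); total cost 5 + 15 = 20.
No covering selection has total cost below 20.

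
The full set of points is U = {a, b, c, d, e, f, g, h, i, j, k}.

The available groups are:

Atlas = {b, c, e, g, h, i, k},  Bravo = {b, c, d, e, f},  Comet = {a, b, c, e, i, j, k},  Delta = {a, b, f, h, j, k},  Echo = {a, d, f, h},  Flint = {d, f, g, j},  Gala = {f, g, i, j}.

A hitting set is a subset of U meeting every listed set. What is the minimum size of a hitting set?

T = {f, i} meets every group (each contains at least one member of T), and |T| = 2.
No single point lies in every group, so at least 2 are needed and 2 is optimal.

2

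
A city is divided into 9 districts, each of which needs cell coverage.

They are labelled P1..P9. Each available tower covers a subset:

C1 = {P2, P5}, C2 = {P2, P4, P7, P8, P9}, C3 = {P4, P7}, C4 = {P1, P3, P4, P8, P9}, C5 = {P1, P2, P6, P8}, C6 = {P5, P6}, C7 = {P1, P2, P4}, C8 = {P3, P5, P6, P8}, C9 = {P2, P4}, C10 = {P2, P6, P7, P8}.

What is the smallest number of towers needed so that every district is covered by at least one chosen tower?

3

C4 and C8 and C10 together: C4 ∪ C8 ∪ C10 = {P1, P2, P3, P4, P5, P6, P7, P8, P9} — every district is covered.
No 2 of the 10 towers cover everything (all 45 combinations miss at least one district), so 3 is optimal.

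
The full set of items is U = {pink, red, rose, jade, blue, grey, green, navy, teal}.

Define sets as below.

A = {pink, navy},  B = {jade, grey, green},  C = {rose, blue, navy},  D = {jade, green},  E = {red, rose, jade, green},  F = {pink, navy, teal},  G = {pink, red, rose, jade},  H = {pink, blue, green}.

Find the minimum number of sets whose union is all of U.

Take {B, E, F, H}. Their union is {pink, red, rose, jade, blue, grey, green, navy, teal}, which is all 9 items.
No 3 of the 8 sets cover everything (all 56 combinations miss at least one item), so 4 is optimal.

4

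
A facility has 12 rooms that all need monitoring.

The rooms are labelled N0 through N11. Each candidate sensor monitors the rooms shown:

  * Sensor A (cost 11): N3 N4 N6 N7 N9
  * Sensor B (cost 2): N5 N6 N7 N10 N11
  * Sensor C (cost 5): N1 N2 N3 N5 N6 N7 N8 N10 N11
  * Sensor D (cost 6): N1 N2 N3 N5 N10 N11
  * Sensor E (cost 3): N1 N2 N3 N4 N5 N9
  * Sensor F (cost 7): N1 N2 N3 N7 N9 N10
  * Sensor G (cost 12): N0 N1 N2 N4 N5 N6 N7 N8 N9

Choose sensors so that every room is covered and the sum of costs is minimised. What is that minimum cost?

B, E, G together cover every room (B ∪ E ∪ G = {N0, N1, N2, N3, N4, N5, N6, N7, N8, N9, N10, N11}); total cost 2 + 3 + 12 = 17.
The greedy pick B, E, C, G costs 22; no covering selection beats 17.

17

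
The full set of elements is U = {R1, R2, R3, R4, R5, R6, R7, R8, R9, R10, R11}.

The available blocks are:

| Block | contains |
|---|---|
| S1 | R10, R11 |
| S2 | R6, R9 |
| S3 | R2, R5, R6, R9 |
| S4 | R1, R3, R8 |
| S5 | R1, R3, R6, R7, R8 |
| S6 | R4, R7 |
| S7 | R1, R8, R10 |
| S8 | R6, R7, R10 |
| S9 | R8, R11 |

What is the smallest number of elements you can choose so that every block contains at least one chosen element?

Take H = {R1, R4, R6, R11}. Each listed block contains at least one of these, so H is a hitting set of size 4.
The blocks S1, S3, S4, S6 are pairwise disjoint, so any hitting set needs a separate element for each — at least 4. Hence 4 is optimal.

4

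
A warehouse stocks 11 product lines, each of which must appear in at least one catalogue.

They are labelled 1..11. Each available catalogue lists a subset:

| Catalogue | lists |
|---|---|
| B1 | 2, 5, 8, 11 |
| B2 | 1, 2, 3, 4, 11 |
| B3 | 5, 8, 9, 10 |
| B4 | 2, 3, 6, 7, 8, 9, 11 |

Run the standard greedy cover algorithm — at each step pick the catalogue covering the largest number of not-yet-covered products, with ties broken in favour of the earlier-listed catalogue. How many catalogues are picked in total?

Greedy: pick B4 (covers 7 new) → pick B2 (covers 2 new) → pick B3 (covers 2 new). Total picks: 3.

3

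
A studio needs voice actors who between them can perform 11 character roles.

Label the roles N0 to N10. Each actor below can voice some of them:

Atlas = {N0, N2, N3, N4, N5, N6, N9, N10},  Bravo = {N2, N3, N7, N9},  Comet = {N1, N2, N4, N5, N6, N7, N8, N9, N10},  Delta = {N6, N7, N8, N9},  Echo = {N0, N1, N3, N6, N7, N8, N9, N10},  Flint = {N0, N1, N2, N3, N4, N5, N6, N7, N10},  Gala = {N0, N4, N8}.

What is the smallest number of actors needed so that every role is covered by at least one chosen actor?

2

Atlas and Comet together: Atlas ∪ Comet = {N0, N1, N2, N3, N4, N5, N6, N7, N8, N9, N10} — every role is covered.
No single actor has all 11 roles (the largest, Comet, has 9), so 2 is optimal.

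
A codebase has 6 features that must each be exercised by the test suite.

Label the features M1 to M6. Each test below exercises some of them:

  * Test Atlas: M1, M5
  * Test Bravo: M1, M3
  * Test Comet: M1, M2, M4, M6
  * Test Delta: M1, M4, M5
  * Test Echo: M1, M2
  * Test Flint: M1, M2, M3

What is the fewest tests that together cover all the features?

3

Comet and Delta and Flint together: Comet ∪ Delta ∪ Flint = {M1, M2, M3, M4, M5, M6} — every feature is covered.
Only Comet contains M6, so Comet is forced; the remaining 2 features need at least 2 more tests (each remaining test adds at most 1) — so at least 3 tests are needed, and 3 is optimal.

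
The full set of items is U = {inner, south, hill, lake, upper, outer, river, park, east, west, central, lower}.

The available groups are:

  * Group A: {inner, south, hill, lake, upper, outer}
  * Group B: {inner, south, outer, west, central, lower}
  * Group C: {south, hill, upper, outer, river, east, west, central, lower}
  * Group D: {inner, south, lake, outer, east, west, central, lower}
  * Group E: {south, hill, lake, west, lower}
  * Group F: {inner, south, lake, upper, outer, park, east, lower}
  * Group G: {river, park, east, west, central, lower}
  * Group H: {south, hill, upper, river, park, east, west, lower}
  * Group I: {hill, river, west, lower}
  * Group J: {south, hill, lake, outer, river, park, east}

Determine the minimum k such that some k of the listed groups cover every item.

D and H together: D ∪ H = {inner, south, hill, lake, upper, outer, river, park, east, west, central, lower} — every item is covered.
No single group has all 12 items (the largest, C, has 9), so 2 is optimal.

2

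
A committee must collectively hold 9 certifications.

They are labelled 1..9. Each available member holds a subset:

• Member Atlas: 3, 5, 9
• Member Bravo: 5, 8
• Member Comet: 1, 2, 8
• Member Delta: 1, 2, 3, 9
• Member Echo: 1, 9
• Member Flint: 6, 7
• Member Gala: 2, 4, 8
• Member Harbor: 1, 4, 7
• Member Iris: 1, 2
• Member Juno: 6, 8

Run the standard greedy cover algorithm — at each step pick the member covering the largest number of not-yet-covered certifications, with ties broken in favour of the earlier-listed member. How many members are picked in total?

Greedy: pick Delta (covers 4 new) → pick Bravo (covers 2 new) → pick Flint (covers 2 new) → pick Gala (covers 1 new). Total picks: 4.

4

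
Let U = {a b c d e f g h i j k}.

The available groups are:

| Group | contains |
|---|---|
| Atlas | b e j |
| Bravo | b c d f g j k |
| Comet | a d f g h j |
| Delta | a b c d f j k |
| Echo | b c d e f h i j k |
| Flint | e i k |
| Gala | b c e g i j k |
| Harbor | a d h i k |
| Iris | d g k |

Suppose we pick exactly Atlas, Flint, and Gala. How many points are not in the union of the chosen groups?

4

Union of Atlas, Flint, Gala = {b, c, e, g, i, j, k}.
Not covered: a, d, f, h — 4 points.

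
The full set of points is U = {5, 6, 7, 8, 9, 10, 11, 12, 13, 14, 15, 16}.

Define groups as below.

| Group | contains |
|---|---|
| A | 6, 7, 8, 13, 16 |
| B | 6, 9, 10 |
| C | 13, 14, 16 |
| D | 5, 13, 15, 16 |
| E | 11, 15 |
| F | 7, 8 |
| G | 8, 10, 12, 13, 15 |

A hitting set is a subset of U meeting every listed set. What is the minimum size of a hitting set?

The 4 points {7, 10, 15, 16} hit every group.
The groups B, C, E, F are pairwise disjoint, so any hitting set needs a separate point for each — at least 4. Hence 4 is optimal.

4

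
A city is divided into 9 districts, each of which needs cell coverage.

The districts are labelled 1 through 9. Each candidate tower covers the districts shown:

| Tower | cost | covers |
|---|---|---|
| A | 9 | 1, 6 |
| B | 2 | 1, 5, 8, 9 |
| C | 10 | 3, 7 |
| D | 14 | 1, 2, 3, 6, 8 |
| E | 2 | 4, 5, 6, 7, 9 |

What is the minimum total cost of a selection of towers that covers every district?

16

D, E together cover every district (D ∪ E = {1, 2, 3, 4, 5, 6, 7, 8, 9}); total cost 14 + 2 = 16.
The greedy pick E, B, D costs 18; no covering selection beats 16.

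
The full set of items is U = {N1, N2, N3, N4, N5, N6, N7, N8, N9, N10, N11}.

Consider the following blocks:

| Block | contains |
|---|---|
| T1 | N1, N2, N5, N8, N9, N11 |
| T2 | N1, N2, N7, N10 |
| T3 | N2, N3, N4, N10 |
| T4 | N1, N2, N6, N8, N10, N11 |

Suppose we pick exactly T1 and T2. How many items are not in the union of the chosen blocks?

3

Union of T1, T2 = {N1, N2, N5, N7, N8, N9, N10, N11}.
Not covered: N3, N4, N6 — 3 items.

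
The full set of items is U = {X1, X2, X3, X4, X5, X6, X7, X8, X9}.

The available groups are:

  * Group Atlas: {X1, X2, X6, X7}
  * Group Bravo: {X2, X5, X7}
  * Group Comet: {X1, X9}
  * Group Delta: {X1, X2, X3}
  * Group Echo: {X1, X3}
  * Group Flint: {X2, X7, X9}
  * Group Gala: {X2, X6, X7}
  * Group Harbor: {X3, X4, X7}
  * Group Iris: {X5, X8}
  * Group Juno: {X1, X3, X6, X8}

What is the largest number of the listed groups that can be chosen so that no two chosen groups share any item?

3

Echo, Flint, Iris are pairwise disjoint (Echo={X1,X3}; Flint={X2,X7,X9}; Iris={X5,X8}).
Every remaining group overlaps one of these, and no 4 of the listed groups are pairwise disjoint, so 3 is the maximum.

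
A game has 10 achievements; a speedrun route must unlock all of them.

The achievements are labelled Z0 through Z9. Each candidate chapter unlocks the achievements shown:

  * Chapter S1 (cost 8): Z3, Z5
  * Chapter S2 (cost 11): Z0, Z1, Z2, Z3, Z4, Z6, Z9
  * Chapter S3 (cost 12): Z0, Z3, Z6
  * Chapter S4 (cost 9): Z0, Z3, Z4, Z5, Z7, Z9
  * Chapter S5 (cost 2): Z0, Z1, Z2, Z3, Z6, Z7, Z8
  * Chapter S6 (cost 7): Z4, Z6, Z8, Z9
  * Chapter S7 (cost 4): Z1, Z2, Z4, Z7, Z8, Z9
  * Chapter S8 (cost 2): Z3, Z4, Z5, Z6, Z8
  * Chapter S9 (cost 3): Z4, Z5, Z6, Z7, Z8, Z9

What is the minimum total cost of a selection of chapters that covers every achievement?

S5, S9 together cover every achievement (S5 ∪ S9 = {Z0, Z1, Z2, Z3, Z4, Z5, Z6, Z7, Z8, Z9}); total cost 2 + 3 = 5.
The greedy pick S5, S8, S9 costs 7; no covering selection beats 5.

5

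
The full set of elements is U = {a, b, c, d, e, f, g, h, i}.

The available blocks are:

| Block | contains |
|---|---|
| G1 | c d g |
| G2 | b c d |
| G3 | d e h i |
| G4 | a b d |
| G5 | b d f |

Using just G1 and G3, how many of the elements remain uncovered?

3

Union of G1, G3 = {c, d, e, g, h, i}.
Not covered: a, b, f — 3 elements.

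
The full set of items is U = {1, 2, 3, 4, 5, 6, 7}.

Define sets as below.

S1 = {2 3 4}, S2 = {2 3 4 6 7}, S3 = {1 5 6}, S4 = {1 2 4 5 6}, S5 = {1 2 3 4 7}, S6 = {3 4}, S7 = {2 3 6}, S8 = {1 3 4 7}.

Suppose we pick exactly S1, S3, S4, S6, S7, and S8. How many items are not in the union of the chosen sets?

Union of S1, S3, S4, S6, S7, S8 = {1, 2, 3, 4, 5, 6, 7} — that's every item, so 0 are uncovered.

0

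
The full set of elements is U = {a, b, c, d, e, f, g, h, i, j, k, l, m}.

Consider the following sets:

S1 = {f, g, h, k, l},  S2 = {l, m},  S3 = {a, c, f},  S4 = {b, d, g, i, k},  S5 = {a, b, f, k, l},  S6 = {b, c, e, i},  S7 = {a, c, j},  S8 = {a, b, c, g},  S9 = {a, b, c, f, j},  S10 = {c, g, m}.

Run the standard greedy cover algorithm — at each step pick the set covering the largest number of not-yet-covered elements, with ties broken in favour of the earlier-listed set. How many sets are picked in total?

Greedy: pick S1 (covers 5 new) → pick S6 (covers 4 new) → pick S7 (covers 2 new) → pick S2 (covers 1 new) → pick S4 (covers 1 new). Total picks: 5.

5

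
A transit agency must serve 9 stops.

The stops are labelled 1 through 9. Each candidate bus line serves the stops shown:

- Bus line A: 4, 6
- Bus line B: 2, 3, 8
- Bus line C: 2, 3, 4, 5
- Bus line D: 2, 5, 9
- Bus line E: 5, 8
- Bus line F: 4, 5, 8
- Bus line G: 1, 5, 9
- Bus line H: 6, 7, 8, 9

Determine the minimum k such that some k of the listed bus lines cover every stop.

3

Take {C, G, H}. Their union is {1, 2, 3, 4, 5, 6, 7, 8, 9}, which is all 9 stops.
Each bus line has at most 4 stops, and 2·4 = 8 < 9 — so at least 3 bus lines are needed, and 3 is optimal.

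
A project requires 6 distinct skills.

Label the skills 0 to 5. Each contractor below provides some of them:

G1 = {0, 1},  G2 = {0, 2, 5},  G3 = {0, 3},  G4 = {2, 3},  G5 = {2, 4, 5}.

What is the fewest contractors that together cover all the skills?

3

G1 and G4 and G5 together: G1 ∪ G4 ∪ G5 = {0, 1, 2, 3, 4, 5} — every skill is covered.
Only G1 contains 1, so G1 is forced; the remaining 4 skills need at least 2 more contractors (each remaining contractor adds at most 3) — so at least 3 contractors are needed, and 3 is optimal.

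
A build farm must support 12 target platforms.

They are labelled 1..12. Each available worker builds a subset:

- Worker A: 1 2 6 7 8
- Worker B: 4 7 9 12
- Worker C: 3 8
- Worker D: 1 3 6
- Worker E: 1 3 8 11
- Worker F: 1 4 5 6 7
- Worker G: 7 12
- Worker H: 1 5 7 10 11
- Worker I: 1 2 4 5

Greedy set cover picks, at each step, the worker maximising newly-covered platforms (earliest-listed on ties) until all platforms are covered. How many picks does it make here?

Greedy: pick A (covers 5 new) → pick B (covers 3 new) → pick H (covers 3 new) → pick C (covers 1 new). Total picks: 4.

4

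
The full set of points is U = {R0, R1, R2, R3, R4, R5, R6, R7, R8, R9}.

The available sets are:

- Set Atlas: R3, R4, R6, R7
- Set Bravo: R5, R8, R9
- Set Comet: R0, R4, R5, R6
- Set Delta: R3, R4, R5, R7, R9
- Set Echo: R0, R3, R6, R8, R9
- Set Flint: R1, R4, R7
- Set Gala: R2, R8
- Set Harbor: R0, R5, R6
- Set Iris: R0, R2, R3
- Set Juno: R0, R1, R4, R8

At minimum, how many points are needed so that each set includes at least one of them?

3

Take H = {R0, R4, R8}. Each listed set contains at least one of these, so H is a hitting set of size 3.
The sets Bravo, Flint, Iris are pairwise disjoint, so any hitting set needs a separate point for each — at least 3. Hence 3 is optimal.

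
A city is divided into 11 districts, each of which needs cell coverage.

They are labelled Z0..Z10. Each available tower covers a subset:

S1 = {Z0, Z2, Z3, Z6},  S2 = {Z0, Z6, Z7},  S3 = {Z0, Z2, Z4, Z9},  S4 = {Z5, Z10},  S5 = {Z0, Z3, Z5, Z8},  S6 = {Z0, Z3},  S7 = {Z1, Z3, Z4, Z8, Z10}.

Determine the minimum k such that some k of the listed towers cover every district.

Take {S2, S3, S4, S7}. Their union is {Z0, Z1, Z2, Z3, Z4, Z5, Z6, Z7, Z8, Z9, Z10}, which is all 11 districts.
No 3 of the 7 towers cover everything (all 35 combinations miss at least one district), so 4 is optimal.

4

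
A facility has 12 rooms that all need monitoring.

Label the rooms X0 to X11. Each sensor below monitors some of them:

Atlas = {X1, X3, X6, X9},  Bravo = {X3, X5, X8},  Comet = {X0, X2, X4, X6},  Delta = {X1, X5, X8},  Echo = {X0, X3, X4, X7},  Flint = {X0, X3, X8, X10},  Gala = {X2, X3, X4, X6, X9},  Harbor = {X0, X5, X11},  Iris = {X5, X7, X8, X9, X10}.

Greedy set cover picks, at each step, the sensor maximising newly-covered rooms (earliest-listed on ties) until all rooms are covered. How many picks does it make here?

4

Greedy: pick Gala (covers 5 new) → pick Iris (covers 4 new) → pick Harbor (covers 2 new) → pick Atlas (covers 1 new). Total picks: 4.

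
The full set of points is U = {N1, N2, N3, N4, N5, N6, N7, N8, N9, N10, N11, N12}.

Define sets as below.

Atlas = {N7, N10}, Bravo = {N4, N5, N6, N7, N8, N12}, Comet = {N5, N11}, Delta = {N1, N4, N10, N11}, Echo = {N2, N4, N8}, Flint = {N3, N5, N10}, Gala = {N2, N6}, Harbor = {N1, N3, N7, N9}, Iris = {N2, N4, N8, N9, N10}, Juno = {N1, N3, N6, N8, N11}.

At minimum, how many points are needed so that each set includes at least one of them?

Take H = {N2, N3, N7, N11}. Each listed set contains at least one of these, so H is a hitting set of size 4.
No choice of 3 points meets every set, so 4 is the minimum.

4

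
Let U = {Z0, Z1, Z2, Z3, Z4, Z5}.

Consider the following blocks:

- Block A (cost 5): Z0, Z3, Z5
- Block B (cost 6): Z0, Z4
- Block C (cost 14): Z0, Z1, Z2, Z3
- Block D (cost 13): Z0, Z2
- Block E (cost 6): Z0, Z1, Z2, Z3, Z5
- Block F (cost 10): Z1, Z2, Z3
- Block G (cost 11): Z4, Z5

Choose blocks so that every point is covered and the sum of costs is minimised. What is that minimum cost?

12

B, E together cover every point (B ∪ E = {Z0, Z1, Z2, Z3, Z4, Z5}); total cost 6 + 6 = 12.
No covering selection has total cost below 12.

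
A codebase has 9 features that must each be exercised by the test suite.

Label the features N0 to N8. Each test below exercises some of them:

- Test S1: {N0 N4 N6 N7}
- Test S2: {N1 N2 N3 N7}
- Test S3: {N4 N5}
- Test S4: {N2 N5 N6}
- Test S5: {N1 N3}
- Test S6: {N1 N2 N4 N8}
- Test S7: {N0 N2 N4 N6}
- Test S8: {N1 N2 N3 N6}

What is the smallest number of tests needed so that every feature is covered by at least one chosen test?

S1 and S2 and S4 and S6 together: S1 ∪ S2 ∪ S4 ∪ S6 = {N0, N1, N2, N3, N4, N5, N6, N7, N8} — every feature is covered.
No 3 of the 8 tests cover everything (all 56 combinations miss at least one feature), so 4 is optimal.

4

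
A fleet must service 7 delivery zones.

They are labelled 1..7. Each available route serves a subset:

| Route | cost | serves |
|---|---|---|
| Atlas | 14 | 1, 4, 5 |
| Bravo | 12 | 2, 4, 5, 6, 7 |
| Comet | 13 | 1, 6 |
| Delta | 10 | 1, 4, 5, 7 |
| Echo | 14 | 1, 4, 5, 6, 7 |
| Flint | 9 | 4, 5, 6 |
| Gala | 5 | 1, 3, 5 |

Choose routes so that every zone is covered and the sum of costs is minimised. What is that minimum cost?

Bravo, Gala together cover every zone (Bravo ∪ Gala = {1, 2, 3, 4, 5, 6, 7}); total cost 12 + 5 = 17.
No covering selection has total cost below 17.

17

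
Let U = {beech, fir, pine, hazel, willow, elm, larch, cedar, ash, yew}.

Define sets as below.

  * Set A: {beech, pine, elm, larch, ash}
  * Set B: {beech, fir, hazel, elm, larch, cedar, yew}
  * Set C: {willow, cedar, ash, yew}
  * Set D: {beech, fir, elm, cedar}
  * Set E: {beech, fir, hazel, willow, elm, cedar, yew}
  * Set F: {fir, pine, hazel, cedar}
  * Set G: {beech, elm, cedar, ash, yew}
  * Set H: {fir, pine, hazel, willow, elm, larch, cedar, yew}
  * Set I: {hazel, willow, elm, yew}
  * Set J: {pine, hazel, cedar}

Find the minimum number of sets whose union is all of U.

2

Take {A, E}. Their union is {beech, fir, pine, hazel, willow, elm, larch, cedar, ash, yew}, which is all 10 elements.
No single set has all 10 elements (the largest, H, has 8), so 2 is optimal.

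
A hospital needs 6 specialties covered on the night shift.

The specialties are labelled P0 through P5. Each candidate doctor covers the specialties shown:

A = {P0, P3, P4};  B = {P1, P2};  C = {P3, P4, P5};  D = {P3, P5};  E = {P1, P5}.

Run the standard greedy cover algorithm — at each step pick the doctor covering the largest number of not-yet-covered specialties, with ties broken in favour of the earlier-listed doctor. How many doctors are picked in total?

3

Greedy: pick A (covers 3 new) → pick B (covers 2 new) → pick C (covers 1 new). Total picks: 3.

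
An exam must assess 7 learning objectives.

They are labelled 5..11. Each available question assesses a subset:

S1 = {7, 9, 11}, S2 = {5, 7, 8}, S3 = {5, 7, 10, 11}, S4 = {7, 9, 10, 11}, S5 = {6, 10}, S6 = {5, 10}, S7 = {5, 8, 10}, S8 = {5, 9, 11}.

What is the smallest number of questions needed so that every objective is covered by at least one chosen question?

S1 and S5 and S7 together: S1 ∪ S5 ∪ S7 = {5, 6, 7, 8, 9, 10, 11} — every objective is covered.
Only S5 contains 6, so S5 is forced; the remaining 5 objectives need at least 2 more questions (each remaining question adds at most 3) — so at least 3 questions are needed, and 3 is optimal.

3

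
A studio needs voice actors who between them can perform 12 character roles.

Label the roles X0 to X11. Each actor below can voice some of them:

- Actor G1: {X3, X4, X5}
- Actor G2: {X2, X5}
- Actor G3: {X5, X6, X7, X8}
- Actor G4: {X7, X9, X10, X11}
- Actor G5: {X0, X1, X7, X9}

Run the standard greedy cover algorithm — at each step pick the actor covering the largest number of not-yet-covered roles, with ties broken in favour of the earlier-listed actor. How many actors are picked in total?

5

Greedy: pick G3 (covers 4 new) → pick G4 (covers 3 new) → pick G1 (covers 2 new) → pick G5 (covers 2 new) → pick G2 (covers 1 new). Total picks: 5.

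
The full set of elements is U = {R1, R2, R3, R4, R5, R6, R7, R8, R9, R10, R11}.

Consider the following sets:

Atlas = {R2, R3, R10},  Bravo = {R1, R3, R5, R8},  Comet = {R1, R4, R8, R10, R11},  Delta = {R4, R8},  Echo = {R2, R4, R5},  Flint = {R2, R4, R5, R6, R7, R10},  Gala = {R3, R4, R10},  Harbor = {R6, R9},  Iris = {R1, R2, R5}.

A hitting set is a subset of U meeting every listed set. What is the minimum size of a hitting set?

Take H = {R2, R4, R6, R8}. Each listed set contains at least one of these, so H is a hitting set of size 4.
No choice of 3 elements meets every set, so 4 is the minimum.

4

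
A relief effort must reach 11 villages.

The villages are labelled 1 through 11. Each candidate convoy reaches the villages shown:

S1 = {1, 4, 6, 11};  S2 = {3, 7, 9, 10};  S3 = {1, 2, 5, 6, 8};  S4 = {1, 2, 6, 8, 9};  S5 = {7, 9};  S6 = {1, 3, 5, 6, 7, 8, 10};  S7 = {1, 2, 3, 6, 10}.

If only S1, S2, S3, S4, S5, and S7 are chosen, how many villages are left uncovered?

0

Union of S1, S2, S3, S4, S5, S7 = {1, 2, 3, 4, 5, 6, 7, 8, 9, 10, 11} — that's every village, so 0 are uncovered.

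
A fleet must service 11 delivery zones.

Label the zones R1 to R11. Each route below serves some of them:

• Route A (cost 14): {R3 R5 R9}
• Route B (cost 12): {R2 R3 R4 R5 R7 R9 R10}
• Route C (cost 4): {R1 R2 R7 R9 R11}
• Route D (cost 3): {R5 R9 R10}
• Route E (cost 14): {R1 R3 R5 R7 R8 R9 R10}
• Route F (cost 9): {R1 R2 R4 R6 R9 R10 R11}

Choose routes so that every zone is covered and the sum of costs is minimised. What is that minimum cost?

E, F together cover every zone (E ∪ F = {R1, R2, R3, R4, R5, R6, R7, R8, R9, R10, R11}); total cost 14 + 9 = 23.
The greedy pick C, D, F, E costs 30; no covering selection beats 23.

23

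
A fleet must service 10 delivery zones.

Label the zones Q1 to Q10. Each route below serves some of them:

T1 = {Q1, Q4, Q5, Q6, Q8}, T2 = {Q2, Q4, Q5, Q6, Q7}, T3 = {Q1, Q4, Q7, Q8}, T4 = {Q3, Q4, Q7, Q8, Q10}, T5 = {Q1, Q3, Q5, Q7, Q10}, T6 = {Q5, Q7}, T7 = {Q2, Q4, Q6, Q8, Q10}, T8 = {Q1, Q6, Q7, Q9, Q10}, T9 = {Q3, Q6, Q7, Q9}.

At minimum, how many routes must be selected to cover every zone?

3

T5 and T7 and T9 together: T5 ∪ T7 ∪ T9 = {Q1, Q2, Q3, Q4, Q5, Q6, Q7, Q8, Q9, Q10} — every zone is covered.
No 2 of the 9 routes cover everything (all 36 combinations miss at least one zone), so 3 is optimal.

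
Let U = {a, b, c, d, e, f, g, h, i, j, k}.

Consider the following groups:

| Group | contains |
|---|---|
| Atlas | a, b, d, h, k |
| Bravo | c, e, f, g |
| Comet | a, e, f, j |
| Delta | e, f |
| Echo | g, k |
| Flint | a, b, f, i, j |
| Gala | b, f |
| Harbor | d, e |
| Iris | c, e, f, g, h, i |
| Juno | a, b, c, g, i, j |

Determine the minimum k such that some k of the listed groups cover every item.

Take {Atlas, Bravo, Juno}. Their union is {a, b, c, d, e, f, g, h, i, j, k}, which is all 11 items.
No 2 of the 10 groups cover everything (all 45 combinations miss at least one item), so 3 is optimal.

3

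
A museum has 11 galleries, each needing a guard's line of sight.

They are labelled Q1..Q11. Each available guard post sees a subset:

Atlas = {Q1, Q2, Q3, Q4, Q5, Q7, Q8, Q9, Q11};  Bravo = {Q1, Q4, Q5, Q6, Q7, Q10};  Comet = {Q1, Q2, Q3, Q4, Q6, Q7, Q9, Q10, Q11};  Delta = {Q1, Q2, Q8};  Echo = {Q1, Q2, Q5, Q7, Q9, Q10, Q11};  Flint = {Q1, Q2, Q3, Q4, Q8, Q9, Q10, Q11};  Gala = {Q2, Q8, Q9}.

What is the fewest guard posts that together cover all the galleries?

2

Atlas and Bravo together: Atlas ∪ Bravo = {Q1, Q2, Q3, Q4, Q5, Q6, Q7, Q8, Q9, Q10, Q11} — every gallery is covered.
No single guard post has all 11 galleries (the largest, Atlas, has 9), so 2 is optimal.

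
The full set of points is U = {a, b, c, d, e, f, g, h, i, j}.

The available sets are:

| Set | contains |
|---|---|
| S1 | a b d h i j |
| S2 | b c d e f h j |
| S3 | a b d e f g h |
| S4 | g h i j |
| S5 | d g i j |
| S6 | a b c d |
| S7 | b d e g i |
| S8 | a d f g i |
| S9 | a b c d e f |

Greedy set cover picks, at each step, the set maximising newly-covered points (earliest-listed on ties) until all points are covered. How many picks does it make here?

2

Greedy: pick S2 (covers 7 new) → pick S8 (covers 3 new). Total picks: 2.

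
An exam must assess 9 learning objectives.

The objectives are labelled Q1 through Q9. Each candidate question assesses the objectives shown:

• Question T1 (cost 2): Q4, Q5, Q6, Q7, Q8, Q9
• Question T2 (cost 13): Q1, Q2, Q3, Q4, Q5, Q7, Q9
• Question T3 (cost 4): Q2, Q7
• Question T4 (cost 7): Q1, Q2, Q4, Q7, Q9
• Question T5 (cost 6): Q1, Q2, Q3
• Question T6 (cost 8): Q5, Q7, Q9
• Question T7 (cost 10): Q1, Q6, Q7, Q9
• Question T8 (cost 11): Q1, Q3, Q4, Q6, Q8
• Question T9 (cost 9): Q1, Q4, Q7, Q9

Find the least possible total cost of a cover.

T1, T5 together cover every objective (T1 ∪ T5 = {Q1, Q2, Q3, Q4, Q5, Q6, Q7, Q8, Q9}); total cost 2 + 6 = 8.
No covering selection has total cost below 8.

8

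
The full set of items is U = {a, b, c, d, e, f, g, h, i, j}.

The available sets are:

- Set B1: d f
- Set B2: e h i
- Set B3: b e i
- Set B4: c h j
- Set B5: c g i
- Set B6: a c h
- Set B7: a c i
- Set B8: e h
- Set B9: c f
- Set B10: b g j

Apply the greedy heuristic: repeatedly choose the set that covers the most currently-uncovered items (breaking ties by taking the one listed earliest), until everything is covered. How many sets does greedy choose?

Greedy: pick B2 (covers 3 new) → pick B10 (covers 3 new) → pick B1 (covers 2 new) → pick B6 (covers 2 new). Total picks: 4.

4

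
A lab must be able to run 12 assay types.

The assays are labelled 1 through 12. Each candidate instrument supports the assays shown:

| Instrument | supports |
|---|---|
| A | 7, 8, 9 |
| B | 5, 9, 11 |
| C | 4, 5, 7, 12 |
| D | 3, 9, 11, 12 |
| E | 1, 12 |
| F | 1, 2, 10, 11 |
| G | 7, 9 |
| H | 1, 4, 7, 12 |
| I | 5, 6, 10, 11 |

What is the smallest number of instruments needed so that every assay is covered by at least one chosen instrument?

5

A and D and F and H and I together: A ∪ D ∪ F ∪ H ∪ I = {1, 2, 3, 4, 5, 6, 7, 8, 9, 10, 11, 12} — every assay is covered.
No 4 of the 9 instruments cover everything (all 126 combinations miss at least one assay), so 5 is optimal.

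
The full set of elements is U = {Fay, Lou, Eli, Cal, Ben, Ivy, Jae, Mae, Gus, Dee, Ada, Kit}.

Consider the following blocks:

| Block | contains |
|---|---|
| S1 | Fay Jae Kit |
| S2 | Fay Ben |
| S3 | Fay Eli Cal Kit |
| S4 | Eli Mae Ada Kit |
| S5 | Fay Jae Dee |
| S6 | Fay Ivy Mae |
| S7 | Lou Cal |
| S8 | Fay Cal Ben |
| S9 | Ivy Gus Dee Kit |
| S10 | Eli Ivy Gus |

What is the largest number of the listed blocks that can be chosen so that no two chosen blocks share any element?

S5, S7, S10 are pairwise disjoint (S5={Fay,Jae,Dee}; S7={Lou,Cal}; S10={Eli,Ivy,Gus}).
Every remaining block overlaps one of these, and no 4 of the listed blocks are pairwise disjoint, so 3 is the maximum.

3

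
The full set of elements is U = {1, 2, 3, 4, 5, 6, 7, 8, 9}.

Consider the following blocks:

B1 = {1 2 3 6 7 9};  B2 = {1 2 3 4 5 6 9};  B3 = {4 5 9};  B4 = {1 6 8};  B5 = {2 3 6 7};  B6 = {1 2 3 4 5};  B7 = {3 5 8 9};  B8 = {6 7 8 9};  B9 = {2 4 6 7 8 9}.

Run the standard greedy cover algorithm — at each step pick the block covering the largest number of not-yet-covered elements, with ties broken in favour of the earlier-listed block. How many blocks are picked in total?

2

Greedy: pick B2 (covers 7 new) → pick B8 (covers 2 new). Total picks: 2.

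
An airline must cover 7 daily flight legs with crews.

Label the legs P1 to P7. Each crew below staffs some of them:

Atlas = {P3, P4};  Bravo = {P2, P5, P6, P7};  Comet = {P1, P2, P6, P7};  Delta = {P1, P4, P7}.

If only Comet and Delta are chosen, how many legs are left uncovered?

2

Union of Comet, Delta = {P1, P2, P4, P6, P7}.
Not covered: P3, P5 — 2 legs.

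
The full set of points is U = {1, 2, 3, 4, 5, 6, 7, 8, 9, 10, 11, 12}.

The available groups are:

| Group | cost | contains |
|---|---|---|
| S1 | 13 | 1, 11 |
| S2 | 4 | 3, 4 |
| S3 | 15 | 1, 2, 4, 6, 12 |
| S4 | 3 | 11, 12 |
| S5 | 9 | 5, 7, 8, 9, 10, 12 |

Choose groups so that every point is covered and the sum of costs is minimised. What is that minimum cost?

31

S2, S3, S4, S5 together cover every point (S2 ∪ S3 ∪ S4 ∪ S5 = {1, 2, 3, 4, 5, 6, 7, 8, 9, 10, 11, 12}); total cost 4 + 15 + 3 + 9 = 31.
No covering selection has total cost below 31.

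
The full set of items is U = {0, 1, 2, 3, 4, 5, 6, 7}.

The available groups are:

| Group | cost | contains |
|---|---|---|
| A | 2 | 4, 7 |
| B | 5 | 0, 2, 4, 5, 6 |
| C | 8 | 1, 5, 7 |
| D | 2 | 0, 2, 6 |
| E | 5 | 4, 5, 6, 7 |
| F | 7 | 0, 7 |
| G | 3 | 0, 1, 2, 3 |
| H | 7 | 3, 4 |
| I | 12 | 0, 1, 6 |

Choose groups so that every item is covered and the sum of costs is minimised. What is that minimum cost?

8

E, G together cover every item (E ∪ G = {0, 1, 2, 3, 4, 5, 6, 7}); total cost 5 + 3 = 8.
The greedy pick D, A, G, B costs 12; no covering selection beats 8.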